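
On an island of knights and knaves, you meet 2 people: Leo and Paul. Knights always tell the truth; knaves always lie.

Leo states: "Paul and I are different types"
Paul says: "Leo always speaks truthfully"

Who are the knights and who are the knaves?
Leo is a knave.
Paul is a knave.

Verification:
- Leo (knave) says "Paul and I are different types" - this is FALSE (a lie) because Leo is a knave and Paul is a knave.
- Paul (knave) says "Leo always speaks truthfully" - this is FALSE (a lie) because Leo is a knave.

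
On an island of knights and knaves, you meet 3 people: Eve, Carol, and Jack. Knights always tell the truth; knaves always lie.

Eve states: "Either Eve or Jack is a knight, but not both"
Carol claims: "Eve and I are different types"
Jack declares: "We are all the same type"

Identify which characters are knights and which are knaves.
Eve is a knave.
Carol is a knight.
Jack is a knave.

Verification:
- Eve (knave) says "Either Eve or Jack is a knight, but not both" - this is FALSE (a lie) because Eve is a knave and Jack is a knave.
- Carol (knight) says "Eve and I are different types" - this is TRUE because Carol is a knight and Eve is a knave.
- Jack (knave) says "We are all the same type" - this is FALSE (a lie) because Carol is a knight and Eve and Jack are knaves.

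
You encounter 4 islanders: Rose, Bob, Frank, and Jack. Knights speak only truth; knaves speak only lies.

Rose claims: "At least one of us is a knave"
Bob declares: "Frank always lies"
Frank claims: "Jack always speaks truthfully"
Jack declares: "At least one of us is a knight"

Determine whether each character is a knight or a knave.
Rose is a knight.
Bob is a knave.
Frank is a knight.
Jack is a knight.

Verification:
- Rose (knight) says "At least one of us is a knave" - this is TRUE because Bob is a knave.
- Bob (knave) says "Frank always lies" - this is FALSE (a lie) because Frank is a knight.
- Frank (knight) says "Jack always speaks truthfully" - this is TRUE because Jack is a knight.
- Jack (knight) says "At least one of us is a knight" - this is TRUE because Rose, Frank, and Jack are knights.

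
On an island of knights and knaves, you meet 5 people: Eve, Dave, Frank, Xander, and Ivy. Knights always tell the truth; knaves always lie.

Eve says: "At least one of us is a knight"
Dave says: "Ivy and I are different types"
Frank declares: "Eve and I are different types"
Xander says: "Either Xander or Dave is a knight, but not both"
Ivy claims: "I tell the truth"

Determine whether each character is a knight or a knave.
Eve is a knave.
Dave is a knave.
Frank is a knave.
Xander is a knave.
Ivy is a knave.

Verification:
- Eve (knave) says "At least one of us is a knight" - this is FALSE (a lie) because no one is a knight.
- Dave (knave) says "Ivy and I are different types" - this is FALSE (a lie) because Dave is a knave and Ivy is a knave.
- Frank (knave) says "Eve and I are different types" - this is FALSE (a lie) because Frank is a knave and Eve is a knave.
- Xander (knave) says "Either Xander or Dave is a knight, but not both" - this is FALSE (a lie) because Xander is a knave and Dave is a knave.
- Ivy (knave) says "I tell the truth" - this is FALSE (a lie) because Ivy is a knave.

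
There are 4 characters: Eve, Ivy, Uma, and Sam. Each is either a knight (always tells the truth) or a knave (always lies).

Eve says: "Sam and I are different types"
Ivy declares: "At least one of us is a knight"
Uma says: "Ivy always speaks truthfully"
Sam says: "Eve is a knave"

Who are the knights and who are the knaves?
Eve is a knight.
Ivy is a knight.
Uma is a knight.
Sam is a knave.

Verification:
- Eve (knight) says "Sam and I are different types" - this is TRUE because Eve is a knight and Sam is a knave.
- Ivy (knight) says "At least one of us is a knight" - this is TRUE because Eve, Ivy, and Uma are knights.
- Uma (knight) says "Ivy always speaks truthfully" - this is TRUE because Ivy is a knight.
- Sam (knave) says "Eve is a knave" - this is FALSE (a lie) because Eve is a knight.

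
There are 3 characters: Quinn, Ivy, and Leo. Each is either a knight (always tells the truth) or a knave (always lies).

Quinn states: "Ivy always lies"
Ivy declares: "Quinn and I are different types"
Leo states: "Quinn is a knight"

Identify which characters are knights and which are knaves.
Quinn is a knave.
Ivy is a knight.
Leo is a knave.

Verification:
- Quinn (knave) says "Ivy always lies" - this is FALSE (a lie) because Ivy is a knight.
- Ivy (knight) says "Quinn and I are different types" - this is TRUE because Ivy is a knight and Quinn is a knave.
- Leo (knave) says "Quinn is a knight" - this is FALSE (a lie) because Quinn is a knave.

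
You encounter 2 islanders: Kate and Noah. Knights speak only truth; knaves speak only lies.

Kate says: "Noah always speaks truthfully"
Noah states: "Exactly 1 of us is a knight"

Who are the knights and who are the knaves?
Kate is a knave.
Noah is a knave.

Verification:
- Kate (knave) says "Noah always speaks truthfully" - this is FALSE (a lie) because Noah is a knave.
- Noah (knave) says "Exactly 1 of us is a knight" - this is FALSE (a lie) because there are 0 knights.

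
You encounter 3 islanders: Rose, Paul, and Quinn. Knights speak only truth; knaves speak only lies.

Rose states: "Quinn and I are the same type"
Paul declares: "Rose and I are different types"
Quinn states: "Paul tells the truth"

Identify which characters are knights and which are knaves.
Rose is a knave.
Paul is a knight.
Quinn is a knight.

Verification:
- Rose (knave) says "Quinn and I are the same type" - this is FALSE (a lie) because Rose is a knave and Quinn is a knight.
- Paul (knight) says "Rose and I are different types" - this is TRUE because Paul is a knight and Rose is a knave.
- Quinn (knight) says "Paul tells the truth" - this is TRUE because Paul is a knight.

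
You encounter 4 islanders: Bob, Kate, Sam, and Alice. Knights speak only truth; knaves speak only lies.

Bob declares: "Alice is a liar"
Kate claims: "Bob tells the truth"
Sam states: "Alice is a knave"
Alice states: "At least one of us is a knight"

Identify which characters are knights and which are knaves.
Bob is a knave.
Kate is a knave.
Sam is a knave.
Alice is a knight.

Verification:
- Bob (knave) says "Alice is a liar" - this is FALSE (a lie) because Alice is a knight.
- Kate (knave) says "Bob tells the truth" - this is FALSE (a lie) because Bob is a knave.
- Sam (knave) says "Alice is a knave" - this is FALSE (a lie) because Alice is a knight.
- Alice (knight) says "At least one of us is a knight" - this is TRUE because Alice is a knight.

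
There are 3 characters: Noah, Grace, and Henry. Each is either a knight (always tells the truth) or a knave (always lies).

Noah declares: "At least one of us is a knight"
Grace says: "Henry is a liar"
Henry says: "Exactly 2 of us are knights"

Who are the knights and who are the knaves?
Noah is a knight.
Grace is a knave.
Henry is a knight.

Verification:
- Noah (knight) says "At least one of us is a knight" - this is TRUE because Noah and Henry are knights.
- Grace (knave) says "Henry is a liar" - this is FALSE (a lie) because Henry is a knight.
- Henry (knight) says "Exactly 2 of us are knights" - this is TRUE because there are 2 knights.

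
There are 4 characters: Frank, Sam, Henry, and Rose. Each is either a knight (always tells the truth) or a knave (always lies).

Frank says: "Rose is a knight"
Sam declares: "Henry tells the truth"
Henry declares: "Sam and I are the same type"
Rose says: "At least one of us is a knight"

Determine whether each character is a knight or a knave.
Frank is a knight.
Sam is a knight.
Henry is a knight.
Rose is a knight.

Verification:
- Frank (knight) says "Rose is a knight" - this is TRUE because Rose is a knight.
- Sam (knight) says "Henry tells the truth" - this is TRUE because Henry is a knight.
- Henry (knight) says "Sam and I are the same type" - this is TRUE because Henry is a knight and Sam is a knight.
- Rose (knight) says "At least one of us is a knight" - this is TRUE because Frank, Sam, Henry, and Rose are knights.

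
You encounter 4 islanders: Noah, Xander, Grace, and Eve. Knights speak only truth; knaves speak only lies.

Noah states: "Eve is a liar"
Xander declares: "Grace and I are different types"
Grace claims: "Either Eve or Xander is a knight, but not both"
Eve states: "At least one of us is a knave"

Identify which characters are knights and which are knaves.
Noah is a knave.
Xander is a knight.
Grace is a knave.
Eve is a knight.

Verification:
- Noah (knave) says "Eve is a liar" - this is FALSE (a lie) because Eve is a knight.
- Xander (knight) says "Grace and I are different types" - this is TRUE because Xander is a knight and Grace is a knave.
- Grace (knave) says "Either Eve or Xander is a knight, but not both" - this is FALSE (a lie) because Eve is a knight and Xander is a knight.
- Eve (knight) says "At least one of us is a knave" - this is TRUE because Noah and Grace are knaves.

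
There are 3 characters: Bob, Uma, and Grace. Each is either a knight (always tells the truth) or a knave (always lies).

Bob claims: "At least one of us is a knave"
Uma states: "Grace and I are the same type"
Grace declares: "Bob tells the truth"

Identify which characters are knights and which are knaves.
Bob is a knight.
Uma is a knave.
Grace is a knight.

Verification:
- Bob (knight) says "At least one of us is a knave" - this is TRUE because Uma is a knave.
- Uma (knave) says "Grace and I are the same type" - this is FALSE (a lie) because Uma is a knave and Grace is a knight.
- Grace (knight) says "Bob tells the truth" - this is TRUE because Bob is a knight.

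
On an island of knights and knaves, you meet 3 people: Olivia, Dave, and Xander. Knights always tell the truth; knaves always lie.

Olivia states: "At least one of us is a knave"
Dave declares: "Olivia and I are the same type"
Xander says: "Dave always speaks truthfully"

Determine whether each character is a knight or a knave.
Olivia is a knight.
Dave is a knave.
Xander is a knave.

Verification:
- Olivia (knight) says "At least one of us is a knave" - this is TRUE because Dave and Xander are knaves.
- Dave (knave) says "Olivia and I are the same type" - this is FALSE (a lie) because Dave is a knave and Olivia is a knight.
- Xander (knave) says "Dave always speaks truthfully" - this is FALSE (a lie) because Dave is a knave.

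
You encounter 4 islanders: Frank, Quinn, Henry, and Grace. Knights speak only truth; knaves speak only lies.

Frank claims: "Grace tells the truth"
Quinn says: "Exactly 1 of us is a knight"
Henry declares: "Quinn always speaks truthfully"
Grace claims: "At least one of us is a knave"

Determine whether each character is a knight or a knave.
Frank is a knight.
Quinn is a knave.
Henry is a knave.
Grace is a knight.

Verification:
- Frank (knight) says "Grace tells the truth" - this is TRUE because Grace is a knight.
- Quinn (knave) says "Exactly 1 of us is a knight" - this is FALSE (a lie) because there are 2 knights.
- Henry (knave) says "Quinn always speaks truthfully" - this is FALSE (a lie) because Quinn is a knave.
- Grace (knight) says "At least one of us is a knave" - this is TRUE because Quinn and Henry are knaves.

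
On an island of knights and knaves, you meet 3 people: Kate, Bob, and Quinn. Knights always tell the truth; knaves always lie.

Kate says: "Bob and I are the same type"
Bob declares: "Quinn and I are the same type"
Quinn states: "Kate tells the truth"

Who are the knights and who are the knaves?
Kate is a knight.
Bob is a knight.
Quinn is a knight.

Verification:
- Kate (knight) says "Bob and I are the same type" - this is TRUE because Kate is a knight and Bob is a knight.
- Bob (knight) says "Quinn and I are the same type" - this is TRUE because Bob is a knight and Quinn is a knight.
- Quinn (knight) says "Kate tells the truth" - this is TRUE because Kate is a knight.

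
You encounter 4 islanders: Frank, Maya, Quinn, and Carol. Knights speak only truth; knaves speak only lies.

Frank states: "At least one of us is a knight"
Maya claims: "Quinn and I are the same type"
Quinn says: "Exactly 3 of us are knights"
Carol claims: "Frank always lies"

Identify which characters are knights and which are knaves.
Frank is a knight.
Maya is a knight.
Quinn is a knight.
Carol is a knave.

Verification:
- Frank (knight) says "At least one of us is a knight" - this is TRUE because Frank, Maya, and Quinn are knights.
- Maya (knight) says "Quinn and I are the same type" - this is TRUE because Maya is a knight and Quinn is a knight.
- Quinn (knight) says "Exactly 3 of us are knights" - this is TRUE because there are 3 knights.
- Carol (knave) says "Frank always lies" - this is FALSE (a lie) because Frank is a knight.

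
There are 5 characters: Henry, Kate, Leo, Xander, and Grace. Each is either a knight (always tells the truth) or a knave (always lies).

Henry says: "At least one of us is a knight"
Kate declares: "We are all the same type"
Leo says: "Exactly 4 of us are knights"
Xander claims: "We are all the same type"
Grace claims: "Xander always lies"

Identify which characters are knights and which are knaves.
Henry is a knight.
Kate is a knave.
Leo is a knave.
Xander is a knave.
Grace is a knight.

Verification:
- Henry (knight) says "At least one of us is a knight" - this is TRUE because Henry and Grace are knights.
- Kate (knave) says "We are all the same type" - this is FALSE (a lie) because Henry and Grace are knights and Kate, Leo, and Xander are knaves.
- Leo (knave) says "Exactly 4 of us are knights" - this is FALSE (a lie) because there are 2 knights.
- Xander (knave) says "We are all the same type" - this is FALSE (a lie) because Henry and Grace are knights and Kate, Leo, and Xander are knaves.
- Grace (knight) says "Xander always lies" - this is TRUE because Xander is a knave.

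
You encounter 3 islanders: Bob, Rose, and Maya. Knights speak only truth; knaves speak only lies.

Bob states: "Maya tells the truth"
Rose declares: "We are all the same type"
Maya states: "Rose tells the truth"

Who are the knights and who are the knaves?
Bob is a knight.
Rose is a knight.
Maya is a knight.

Verification:
- Bob (knight) says "Maya tells the truth" - this is TRUE because Maya is a knight.
- Rose (knight) says "We are all the same type" - this is TRUE because Bob, Rose, and Maya are knights.
- Maya (knight) says "Rose tells the truth" - this is TRUE because Rose is a knight.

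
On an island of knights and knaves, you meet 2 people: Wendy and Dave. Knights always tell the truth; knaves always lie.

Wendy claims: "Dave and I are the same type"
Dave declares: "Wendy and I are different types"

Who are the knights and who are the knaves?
Wendy is a knave.
Dave is a knight.

Verification:
- Wendy (knave) says "Dave and I are the same type" - this is FALSE (a lie) because Wendy is a knave and Dave is a knight.
- Dave (knight) says "Wendy and I are different types" - this is TRUE because Dave is a knight and Wendy is a knave.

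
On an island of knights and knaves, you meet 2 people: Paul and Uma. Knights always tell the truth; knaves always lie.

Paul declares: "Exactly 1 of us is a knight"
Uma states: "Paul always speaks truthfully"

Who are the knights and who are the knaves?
Paul is a knave.
Uma is a knave.

Verification:
- Paul (knave) says "Exactly 1 of us is a knight" - this is FALSE (a lie) because there are 0 knights.
- Uma (knave) says "Paul always speaks truthfully" - this is FALSE (a lie) because Paul is a knave.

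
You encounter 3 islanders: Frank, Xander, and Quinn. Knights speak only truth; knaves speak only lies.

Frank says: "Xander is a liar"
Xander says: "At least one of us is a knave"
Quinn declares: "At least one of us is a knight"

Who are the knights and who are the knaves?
Frank is a knave.
Xander is a knight.
Quinn is a knight.

Verification:
- Frank (knave) says "Xander is a liar" - this is FALSE (a lie) because Xander is a knight.
- Xander (knight) says "At least one of us is a knave" - this is TRUE because Frank is a knave.
- Quinn (knight) says "At least one of us is a knight" - this is TRUE because Xander and Quinn are knights.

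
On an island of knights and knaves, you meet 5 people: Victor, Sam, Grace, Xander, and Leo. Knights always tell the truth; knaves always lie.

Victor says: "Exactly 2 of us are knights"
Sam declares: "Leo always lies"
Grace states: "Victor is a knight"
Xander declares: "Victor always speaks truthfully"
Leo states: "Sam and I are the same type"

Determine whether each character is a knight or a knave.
Victor is a knave.
Sam is a knight.
Grace is a knave.
Xander is a knave.
Leo is a knave.

Verification:
- Victor (knave) says "Exactly 2 of us are knights" - this is FALSE (a lie) because there are 1 knights.
- Sam (knight) says "Leo always lies" - this is TRUE because Leo is a knave.
- Grace (knave) says "Victor is a knight" - this is FALSE (a lie) because Victor is a knave.
- Xander (knave) says "Victor always speaks truthfully" - this is FALSE (a lie) because Victor is a knave.
- Leo (knave) says "Sam and I are the same type" - this is FALSE (a lie) because Leo is a knave and Sam is a knight.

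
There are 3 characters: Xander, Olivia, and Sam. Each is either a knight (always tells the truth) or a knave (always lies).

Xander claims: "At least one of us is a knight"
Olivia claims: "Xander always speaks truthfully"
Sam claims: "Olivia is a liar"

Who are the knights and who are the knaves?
Xander is a knight.
Olivia is a knight.
Sam is a knave.

Verification:
- Xander (knight) says "At least one of us is a knight" - this is TRUE because Xander and Olivia are knights.
- Olivia (knight) says "Xander always speaks truthfully" - this is TRUE because Xander is a knight.
- Sam (knave) says "Olivia is a liar" - this is FALSE (a lie) because Olivia is a knight.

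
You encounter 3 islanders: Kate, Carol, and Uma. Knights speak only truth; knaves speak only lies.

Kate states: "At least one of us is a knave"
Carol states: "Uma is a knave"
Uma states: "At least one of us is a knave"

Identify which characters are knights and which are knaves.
Kate is a knight.
Carol is a knave.
Uma is a knight.

Verification:
- Kate (knight) says "At least one of us is a knave" - this is TRUE because Carol is a knave.
- Carol (knave) says "Uma is a knave" - this is FALSE (a lie) because Uma is a knight.
- Uma (knight) says "At least one of us is a knave" - this is TRUE because Carol is a knave.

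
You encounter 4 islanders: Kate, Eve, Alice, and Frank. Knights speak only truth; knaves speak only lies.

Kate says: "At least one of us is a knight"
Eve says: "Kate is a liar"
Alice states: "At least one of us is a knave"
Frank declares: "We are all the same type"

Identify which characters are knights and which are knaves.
Kate is a knight.
Eve is a knave.
Alice is a knight.
Frank is a knave.

Verification:
- Kate (knight) says "At least one of us is a knight" - this is TRUE because Kate and Alice are knights.
- Eve (knave) says "Kate is a liar" - this is FALSE (a lie) because Kate is a knight.
- Alice (knight) says "At least one of us is a knave" - this is TRUE because Eve and Frank are knaves.
- Frank (knave) says "We are all the same type" - this is FALSE (a lie) because Kate and Alice are knights and Eve and Frank are knaves.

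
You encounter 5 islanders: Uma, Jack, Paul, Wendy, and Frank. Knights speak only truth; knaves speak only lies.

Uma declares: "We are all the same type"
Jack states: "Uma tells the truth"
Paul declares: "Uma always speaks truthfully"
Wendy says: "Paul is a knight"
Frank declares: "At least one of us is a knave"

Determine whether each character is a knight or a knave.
Uma is a knave.
Jack is a knave.
Paul is a knave.
Wendy is a knave.
Frank is a knight.

Verification:
- Uma (knave) says "We are all the same type" - this is FALSE (a lie) because Frank is a knight and Uma, Jack, Paul, and Wendy are knaves.
- Jack (knave) says "Uma tells the truth" - this is FALSE (a lie) because Uma is a knave.
- Paul (knave) says "Uma always speaks truthfully" - this is FALSE (a lie) because Uma is a knave.
- Wendy (knave) says "Paul is a knight" - this is FALSE (a lie) because Paul is a knave.
- Frank (knight) says "At least one of us is a knave" - this is TRUE because Uma, Jack, Paul, and Wendy are knaves.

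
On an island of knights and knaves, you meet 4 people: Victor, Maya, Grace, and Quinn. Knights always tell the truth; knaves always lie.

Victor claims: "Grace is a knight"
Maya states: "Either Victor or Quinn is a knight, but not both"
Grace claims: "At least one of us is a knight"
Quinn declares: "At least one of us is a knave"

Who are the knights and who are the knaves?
Victor is a knight.
Maya is a knave.
Grace is a knight.
Quinn is a knight.

Verification:
- Victor (knight) says "Grace is a knight" - this is TRUE because Grace is a knight.
- Maya (knave) says "Either Victor or Quinn is a knight, but not both" - this is FALSE (a lie) because Victor is a knight and Quinn is a knight.
- Grace (knight) says "At least one of us is a knight" - this is TRUE because Victor, Grace, and Quinn are knights.
- Quinn (knight) says "At least one of us is a knave" - this is TRUE because Maya is a knave.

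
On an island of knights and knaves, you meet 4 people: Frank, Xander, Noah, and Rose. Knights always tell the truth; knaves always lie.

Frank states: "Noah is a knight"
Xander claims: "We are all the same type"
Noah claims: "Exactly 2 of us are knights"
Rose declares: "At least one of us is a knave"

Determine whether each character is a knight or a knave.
Frank is a knave.
Xander is a knave.
Noah is a knave.
Rose is a knight.

Verification:
- Frank (knave) says "Noah is a knight" - this is FALSE (a lie) because Noah is a knave.
- Xander (knave) says "We are all the same type" - this is FALSE (a lie) because Rose is a knight and Frank, Xander, and Noah are knaves.
- Noah (knave) says "Exactly 2 of us are knights" - this is FALSE (a lie) because there are 1 knights.
- Rose (knight) says "At least one of us is a knave" - this is TRUE because Frank, Xander, and Noah are knaves.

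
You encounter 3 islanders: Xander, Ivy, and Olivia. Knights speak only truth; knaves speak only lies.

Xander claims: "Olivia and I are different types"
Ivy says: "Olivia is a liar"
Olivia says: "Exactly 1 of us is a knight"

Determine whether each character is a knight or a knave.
Xander is a knight.
Ivy is a knight.
Olivia is a knave.

Verification:
- Xander (knight) says "Olivia and I are different types" - this is TRUE because Xander is a knight and Olivia is a knave.
- Ivy (knight) says "Olivia is a liar" - this is TRUE because Olivia is a knave.
- Olivia (knave) says "Exactly 1 of us is a knight" - this is FALSE (a lie) because there are 2 knights.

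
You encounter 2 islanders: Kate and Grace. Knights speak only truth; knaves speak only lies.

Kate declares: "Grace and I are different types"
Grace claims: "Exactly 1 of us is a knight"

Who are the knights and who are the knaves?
Kate is a knave.
Grace is a knave.

Verification:
- Kate (knave) says "Grace and I are different types" - this is FALSE (a lie) because Kate is a knave and Grace is a knave.
- Grace (knave) says "Exactly 1 of us is a knight" - this is FALSE (a lie) because there are 0 knights.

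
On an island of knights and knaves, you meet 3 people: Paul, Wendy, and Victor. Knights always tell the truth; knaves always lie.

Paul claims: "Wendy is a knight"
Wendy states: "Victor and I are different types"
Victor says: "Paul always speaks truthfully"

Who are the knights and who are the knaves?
Paul is a knave.
Wendy is a knave.
Victor is a knave.

Verification:
- Paul (knave) says "Wendy is a knight" - this is FALSE (a lie) because Wendy is a knave.
- Wendy (knave) says "Victor and I are different types" - this is FALSE (a lie) because Wendy is a knave and Victor is a knave.
- Victor (knave) says "Paul always speaks truthfully" - this is FALSE (a lie) because Paul is a knave.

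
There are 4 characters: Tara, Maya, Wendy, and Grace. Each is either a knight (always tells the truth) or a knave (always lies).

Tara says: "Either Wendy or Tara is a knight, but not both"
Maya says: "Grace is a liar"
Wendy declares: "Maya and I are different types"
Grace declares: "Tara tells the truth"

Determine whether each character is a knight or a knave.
Tara is a knight.
Maya is a knave.
Wendy is a knave.
Grace is a knight.

Verification:
- Tara (knight) says "Either Wendy or Tara is a knight, but not both" - this is TRUE because Wendy is a knave and Tara is a knight.
- Maya (knave) says "Grace is a liar" - this is FALSE (a lie) because Grace is a knight.
- Wendy (knave) says "Maya and I are different types" - this is FALSE (a lie) because Wendy is a knave and Maya is a knave.
- Grace (knight) says "Tara tells the truth" - this is TRUE because Tara is a knight.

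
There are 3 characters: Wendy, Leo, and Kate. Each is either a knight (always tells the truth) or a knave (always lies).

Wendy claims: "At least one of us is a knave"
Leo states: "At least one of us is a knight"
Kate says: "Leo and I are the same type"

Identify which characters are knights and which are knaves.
Wendy is a knight.
Leo is a knight.
Kate is a knave.

Verification:
- Wendy (knight) says "At least one of us is a knave" - this is TRUE because Kate is a knave.
- Leo (knight) says "At least one of us is a knight" - this is TRUE because Wendy and Leo are knights.
- Kate (knave) says "Leo and I are the same type" - this is FALSE (a lie) because Kate is a knave and Leo is a knight.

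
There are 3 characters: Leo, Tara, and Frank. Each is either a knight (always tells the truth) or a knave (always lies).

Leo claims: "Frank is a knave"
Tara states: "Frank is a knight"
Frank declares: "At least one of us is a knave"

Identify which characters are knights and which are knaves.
Leo is a knave.
Tara is a knight.
Frank is a knight.

Verification:
- Leo (knave) says "Frank is a knave" - this is FALSE (a lie) because Frank is a knight.
- Tara (knight) says "Frank is a knight" - this is TRUE because Frank is a knight.
- Frank (knight) says "At least one of us is a knave" - this is TRUE because Leo is a knave.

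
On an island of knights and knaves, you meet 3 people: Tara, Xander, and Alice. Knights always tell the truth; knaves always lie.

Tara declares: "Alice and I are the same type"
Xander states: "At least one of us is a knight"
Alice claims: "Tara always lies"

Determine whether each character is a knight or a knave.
Tara is a knave.
Xander is a knight.
Alice is a knight.

Verification:
- Tara (knave) says "Alice and I are the same type" - this is FALSE (a lie) because Tara is a knave and Alice is a knight.
- Xander (knight) says "At least one of us is a knight" - this is TRUE because Xander and Alice are knights.
- Alice (knight) says "Tara always lies" - this is TRUE because Tara is a knave.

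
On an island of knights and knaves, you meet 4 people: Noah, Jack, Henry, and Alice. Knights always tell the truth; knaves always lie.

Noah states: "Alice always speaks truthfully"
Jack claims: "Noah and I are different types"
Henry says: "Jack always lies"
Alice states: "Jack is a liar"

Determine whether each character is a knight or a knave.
Noah is a knave.
Jack is a knight.
Henry is a knave.
Alice is a knave.

Verification:
- Noah (knave) says "Alice always speaks truthfully" - this is FALSE (a lie) because Alice is a knave.
- Jack (knight) says "Noah and I are different types" - this is TRUE because Jack is a knight and Noah is a knave.
- Henry (knave) says "Jack always lies" - this is FALSE (a lie) because Jack is a knight.
- Alice (knave) says "Jack is a liar" - this is FALSE (a lie) because Jack is a knight.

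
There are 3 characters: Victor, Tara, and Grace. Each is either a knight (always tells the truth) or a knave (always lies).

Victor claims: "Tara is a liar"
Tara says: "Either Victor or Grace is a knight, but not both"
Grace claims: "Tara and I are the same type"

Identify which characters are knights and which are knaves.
Victor is a knave.
Tara is a knight.
Grace is a knight.

Verification:
- Victor (knave) says "Tara is a liar" - this is FALSE (a lie) because Tara is a knight.
- Tara (knight) says "Either Victor or Grace is a knight, but not both" - this is TRUE because Victor is a knave and Grace is a knight.
- Grace (knight) says "Tara and I are the same type" - this is TRUE because Grace is a knight and Tara is a knight.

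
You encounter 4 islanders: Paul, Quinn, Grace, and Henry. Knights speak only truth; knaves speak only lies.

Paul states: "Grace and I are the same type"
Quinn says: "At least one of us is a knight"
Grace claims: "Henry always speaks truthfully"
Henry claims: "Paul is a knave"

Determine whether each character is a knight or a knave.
Paul is a knave.
Quinn is a knight.
Grace is a knight.
Henry is a knight.

Verification:
- Paul (knave) says "Grace and I are the same type" - this is FALSE (a lie) because Paul is a knave and Grace is a knight.
- Quinn (knight) says "At least one of us is a knight" - this is TRUE because Quinn, Grace, and Henry are knights.
- Grace (knight) says "Henry always speaks truthfully" - this is TRUE because Henry is a knight.
- Henry (knight) says "Paul is a knave" - this is TRUE because Paul is a knave.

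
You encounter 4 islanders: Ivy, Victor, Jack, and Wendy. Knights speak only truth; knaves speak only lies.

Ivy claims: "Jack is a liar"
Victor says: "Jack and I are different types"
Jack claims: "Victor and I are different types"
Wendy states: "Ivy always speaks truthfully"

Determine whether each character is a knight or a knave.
Ivy is a knight.
Victor is a knave.
Jack is a knave.
Wendy is a knight.

Verification:
- Ivy (knight) says "Jack is a liar" - this is TRUE because Jack is a knave.
- Victor (knave) says "Jack and I are different types" - this is FALSE (a lie) because Victor is a knave and Jack is a knave.
- Jack (knave) says "Victor and I are different types" - this is FALSE (a lie) because Jack is a knave and Victor is a knave.
- Wendy (knight) says "Ivy always speaks truthfully" - this is TRUE because Ivy is a knight.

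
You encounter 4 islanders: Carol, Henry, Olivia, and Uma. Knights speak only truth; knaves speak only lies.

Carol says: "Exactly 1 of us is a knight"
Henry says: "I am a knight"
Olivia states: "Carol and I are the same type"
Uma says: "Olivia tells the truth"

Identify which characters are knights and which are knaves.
Carol is a knight.
Henry is a knave.
Olivia is a knave.
Uma is a knave.

Verification:
- Carol (knight) says "Exactly 1 of us is a knight" - this is TRUE because there are 1 knights.
- Henry (knave) says "I am a knight" - this is FALSE (a lie) because Henry is a knave.
- Olivia (knave) says "Carol and I are the same type" - this is FALSE (a lie) because Olivia is a knave and Carol is a knight.
- Uma (knave) says "Olivia tells the truth" - this is FALSE (a lie) because Olivia is a knave.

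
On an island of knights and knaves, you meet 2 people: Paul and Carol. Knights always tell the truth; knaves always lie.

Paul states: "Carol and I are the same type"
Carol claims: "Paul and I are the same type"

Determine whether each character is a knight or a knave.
Paul is a knight.
Carol is a knight.

Verification:
- Paul (knight) says "Carol and I are the same type" - this is TRUE because Paul is a knight and Carol is a knight.
- Carol (knight) says "Paul and I are the same type" - this is TRUE because Carol is a knight and Paul is a knight.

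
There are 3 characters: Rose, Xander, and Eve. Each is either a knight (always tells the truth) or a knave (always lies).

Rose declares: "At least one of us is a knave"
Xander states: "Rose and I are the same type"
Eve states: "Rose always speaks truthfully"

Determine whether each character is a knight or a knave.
Rose is a knight.
Xander is a knave.
Eve is a knight.

Verification:
- Rose (knight) says "At least one of us is a knave" - this is TRUE because Xander is a knave.
- Xander (knave) says "Rose and I are the same type" - this is FALSE (a lie) because Xander is a knave and Rose is a knight.
- Eve (knight) says "Rose always speaks truthfully" - this is TRUE because Rose is a knight.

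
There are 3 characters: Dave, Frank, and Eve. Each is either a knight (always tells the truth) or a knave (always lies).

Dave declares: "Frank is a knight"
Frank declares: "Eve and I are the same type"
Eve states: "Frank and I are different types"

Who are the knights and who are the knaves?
Dave is a knave.
Frank is a knave.
Eve is a knight.

Verification:
- Dave (knave) says "Frank is a knight" - this is FALSE (a lie) because Frank is a knave.
- Frank (knave) says "Eve and I are the same type" - this is FALSE (a lie) because Frank is a knave and Eve is a knight.
- Eve (knight) says "Frank and I are different types" - this is TRUE because Eve is a knight and Frank is a knave.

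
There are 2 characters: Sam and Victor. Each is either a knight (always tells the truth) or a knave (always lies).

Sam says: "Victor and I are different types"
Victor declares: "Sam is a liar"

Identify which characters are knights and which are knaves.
Sam is a knight.
Victor is a knave.

Verification:
- Sam (knight) says "Victor and I are different types" - this is TRUE because Sam is a knight and Victor is a knave.
- Victor (knave) says "Sam is a liar" - this is FALSE (a lie) because Sam is a knight.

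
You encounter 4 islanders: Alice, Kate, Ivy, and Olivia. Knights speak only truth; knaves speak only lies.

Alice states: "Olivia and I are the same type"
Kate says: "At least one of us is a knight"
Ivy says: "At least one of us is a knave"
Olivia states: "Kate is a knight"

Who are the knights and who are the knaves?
Alice is a knave.
Kate is a knight.
Ivy is a knight.
Olivia is a knight.

Verification:
- Alice (knave) says "Olivia and I are the same type" - this is FALSE (a lie) because Alice is a knave and Olivia is a knight.
- Kate (knight) says "At least one of us is a knight" - this is TRUE because Kate, Ivy, and Olivia are knights.
- Ivy (knight) says "At least one of us is a knave" - this is TRUE because Alice is a knave.
- Olivia (knight) says "Kate is a knight" - this is TRUE because Kate is a knight.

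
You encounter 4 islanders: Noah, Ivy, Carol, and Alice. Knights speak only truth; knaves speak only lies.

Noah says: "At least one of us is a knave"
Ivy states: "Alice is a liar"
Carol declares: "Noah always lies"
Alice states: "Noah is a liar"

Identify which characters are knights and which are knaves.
Noah is a knight.
Ivy is a knight.
Carol is a knave.
Alice is a knave.

Verification:
- Noah (knight) says "At least one of us is a knave" - this is TRUE because Carol and Alice are knaves.
- Ivy (knight) says "Alice is a liar" - this is TRUE because Alice is a knave.
- Carol (knave) says "Noah always lies" - this is FALSE (a lie) because Noah is a knight.
- Alice (knave) says "Noah is a liar" - this is FALSE (a lie) because Noah is a knight.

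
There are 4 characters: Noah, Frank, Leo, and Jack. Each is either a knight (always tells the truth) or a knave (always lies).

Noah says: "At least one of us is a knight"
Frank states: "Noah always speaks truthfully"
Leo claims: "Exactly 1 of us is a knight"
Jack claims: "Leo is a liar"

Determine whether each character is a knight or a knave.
Noah is a knight.
Frank is a knight.
Leo is a knave.
Jack is a knight.

Verification:
- Noah (knight) says "At least one of us is a knight" - this is TRUE because Noah, Frank, and Jack are knights.
- Frank (knight) says "Noah always speaks truthfully" - this is TRUE because Noah is a knight.
- Leo (knave) says "Exactly 1 of us is a knight" - this is FALSE (a lie) because there are 3 knights.
- Jack (knight) says "Leo is a liar" - this is TRUE because Leo is a knave.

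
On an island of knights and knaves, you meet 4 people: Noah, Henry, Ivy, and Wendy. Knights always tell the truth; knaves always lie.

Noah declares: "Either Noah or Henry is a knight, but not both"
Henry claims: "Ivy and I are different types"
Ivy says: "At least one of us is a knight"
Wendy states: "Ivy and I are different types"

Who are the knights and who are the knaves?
Noah is a knave.
Henry is a knave.
Ivy is a knave.
Wendy is a knave.

Verification:
- Noah (knave) says "Either Noah or Henry is a knight, but not both" - this is FALSE (a lie) because Noah is a knave and Henry is a knave.
- Henry (knave) says "Ivy and I are different types" - this is FALSE (a lie) because Henry is a knave and Ivy is a knave.
- Ivy (knave) says "At least one of us is a knight" - this is FALSE (a lie) because no one is a knight.
- Wendy (knave) says "Ivy and I are different types" - this is FALSE (a lie) because Wendy is a knave and Ivy is a knave.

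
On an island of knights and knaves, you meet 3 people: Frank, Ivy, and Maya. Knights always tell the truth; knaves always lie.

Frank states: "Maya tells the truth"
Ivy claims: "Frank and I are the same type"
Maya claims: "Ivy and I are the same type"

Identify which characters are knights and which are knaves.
Frank is a knight.
Ivy is a knight.
Maya is a knight.

Verification:
- Frank (knight) says "Maya tells the truth" - this is TRUE because Maya is a knight.
- Ivy (knight) says "Frank and I are the same type" - this is TRUE because Ivy is a knight and Frank is a knight.
- Maya (knight) says "Ivy and I are the same type" - this is TRUE because Maya is a knight and Ivy is a knight.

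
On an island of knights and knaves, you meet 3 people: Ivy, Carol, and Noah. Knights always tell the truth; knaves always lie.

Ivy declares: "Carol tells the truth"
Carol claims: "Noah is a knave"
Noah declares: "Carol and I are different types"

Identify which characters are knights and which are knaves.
Ivy is a knave.
Carol is a knave.
Noah is a knight.

Verification:
- Ivy (knave) says "Carol tells the truth" - this is FALSE (a lie) because Carol is a knave.
- Carol (knave) says "Noah is a knave" - this is FALSE (a lie) because Noah is a knight.
- Noah (knight) says "Carol and I are different types" - this is TRUE because Noah is a knight and Carol is a knave.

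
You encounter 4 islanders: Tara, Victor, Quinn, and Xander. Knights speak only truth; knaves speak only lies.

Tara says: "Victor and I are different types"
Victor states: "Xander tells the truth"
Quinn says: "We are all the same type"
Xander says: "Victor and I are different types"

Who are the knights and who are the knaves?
Tara is a knight.
Victor is a knave.
Quinn is a knave.
Xander is a knave.

Verification:
- Tara (knight) says "Victor and I are different types" - this is TRUE because Tara is a knight and Victor is a knave.
- Victor (knave) says "Xander tells the truth" - this is FALSE (a lie) because Xander is a knave.
- Quinn (knave) says "We are all the same type" - this is FALSE (a lie) because Tara is a knight and Victor, Quinn, and Xander are knaves.
- Xander (knave) says "Victor and I are different types" - this is FALSE (a lie) because Xander is a knave and Victor is a knave.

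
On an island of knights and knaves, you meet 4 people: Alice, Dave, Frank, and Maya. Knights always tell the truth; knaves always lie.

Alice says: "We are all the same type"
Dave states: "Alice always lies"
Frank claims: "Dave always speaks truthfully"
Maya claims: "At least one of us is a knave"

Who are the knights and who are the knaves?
Alice is a knave.
Dave is a knight.
Frank is a knight.
Maya is a knight.

Verification:
- Alice (knave) says "We are all the same type" - this is FALSE (a lie) because Dave, Frank, and Maya are knights and Alice is a knave.
- Dave (knight) says "Alice always lies" - this is TRUE because Alice is a knave.
- Frank (knight) says "Dave always speaks truthfully" - this is TRUE because Dave is a knight.
- Maya (knight) says "At least one of us is a knave" - this is TRUE because Alice is a knave.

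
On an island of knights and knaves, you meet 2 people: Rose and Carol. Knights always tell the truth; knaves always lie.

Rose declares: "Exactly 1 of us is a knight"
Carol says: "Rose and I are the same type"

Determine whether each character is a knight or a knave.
Rose is a knight.
Carol is a knave.

Verification:
- Rose (knight) says "Exactly 1 of us is a knight" - this is TRUE because there are 1 knights.
- Carol (knave) says "Rose and I are the same type" - this is FALSE (a lie) because Carol is a knave and Rose is a knight.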